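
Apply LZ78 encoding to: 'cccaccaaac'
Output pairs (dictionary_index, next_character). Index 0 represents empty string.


LZ78 encoding steps:
Dictionary: {0: ''}
Step 1: w='' (idx 0), next='c' -> output (0, 'c'), add 'c' as idx 1
Step 2: w='c' (idx 1), next='c' -> output (1, 'c'), add 'cc' as idx 2
Step 3: w='' (idx 0), next='a' -> output (0, 'a'), add 'a' as idx 3
Step 4: w='cc' (idx 2), next='a' -> output (2, 'a'), add 'cca' as idx 4
Step 5: w='a' (idx 3), next='a' -> output (3, 'a'), add 'aa' as idx 5
Step 6: w='c' (idx 1), end of input -> output (1, '')


Encoded: [(0, 'c'), (1, 'c'), (0, 'a'), (2, 'a'), (3, 'a'), (1, '')]


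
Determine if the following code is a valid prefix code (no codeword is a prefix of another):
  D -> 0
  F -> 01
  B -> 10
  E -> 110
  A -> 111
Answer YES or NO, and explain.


Checking each pair (does one codeword prefix another?):
  D='0' vs F='01': prefix -- VIOLATION

NO -- this is NOT a valid prefix code. D (0) is a prefix of F (01).


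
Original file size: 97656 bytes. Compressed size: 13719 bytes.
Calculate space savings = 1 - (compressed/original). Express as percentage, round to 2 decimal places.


ratio = compressed/original = 13719/97656 = 0.140483
savings = 1 - ratio = 1 - 0.140483 = 0.859517
as a percentage: 0.859517 * 100 = 85.95%

Space savings = 1 - 13719/97656 = 85.95%


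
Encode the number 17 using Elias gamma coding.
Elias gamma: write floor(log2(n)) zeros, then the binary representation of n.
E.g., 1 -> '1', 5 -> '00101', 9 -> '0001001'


num_bits = floor(log2(17)) + 1 = 5
leading_zeros = num_bits - 1 = 4
binary(17) = 10001

Elias gamma(17) = '0000' + '10001' = 000010001 (9 bits)


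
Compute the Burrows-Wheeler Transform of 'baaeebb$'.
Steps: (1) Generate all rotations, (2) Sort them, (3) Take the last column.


Rotations (sorted):
  0: $baaeebb -> last char: b
  1: aaeebb$b -> last char: b
  2: aeebb$ba -> last char: a
  3: b$baaeeb -> last char: b
  4: baaeebb$ -> last char: $
  5: bb$baaee -> last char: e
  6: ebb$baae -> last char: e
  7: eebb$baa -> last char: a


BWT = bbab$eea


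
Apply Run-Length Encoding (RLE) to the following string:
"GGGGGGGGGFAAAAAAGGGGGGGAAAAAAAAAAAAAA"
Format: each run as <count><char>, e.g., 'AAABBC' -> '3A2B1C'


Scanning runs left to right:
  i=0: run of 'G' x 9 -> '9G'
  i=9: run of 'F' x 1 -> '1F'
  i=10: run of 'A' x 6 -> '6A'
  i=16: run of 'G' x 7 -> '7G'
  i=23: run of 'A' x 14 -> '14A'

RLE = 9G1F6A7G14A


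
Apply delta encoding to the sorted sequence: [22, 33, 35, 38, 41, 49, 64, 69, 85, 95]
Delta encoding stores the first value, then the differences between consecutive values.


First value: 22
Deltas:
  33 - 22 = 11
  35 - 33 = 2
  38 - 35 = 3
  41 - 38 = 3
  49 - 41 = 8
  64 - 49 = 15
  69 - 64 = 5
  85 - 69 = 16
  95 - 85 = 10


Delta encoded: [22, 11, 2, 3, 3, 8, 15, 5, 16, 10]


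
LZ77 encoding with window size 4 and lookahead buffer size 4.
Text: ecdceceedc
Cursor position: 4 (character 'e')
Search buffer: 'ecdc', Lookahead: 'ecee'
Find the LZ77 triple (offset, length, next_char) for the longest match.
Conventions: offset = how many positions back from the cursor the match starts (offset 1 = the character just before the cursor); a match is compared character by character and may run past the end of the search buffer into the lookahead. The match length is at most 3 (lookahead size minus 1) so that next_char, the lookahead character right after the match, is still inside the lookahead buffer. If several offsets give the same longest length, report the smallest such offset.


Try each offset into the search buffer:
  offset=1 (pos 3, char 'c'): match length 0
  offset=2 (pos 2, char 'd'): match length 0
  offset=3 (pos 1, char 'c'): match length 0
  offset=4 (pos 0, char 'e'): match length 2
Longest match has length 2 at offset 4.
next_char = character at position 4 + 2 = 6 -> 'e'

Best match: offset=4, length=2 (matching 'ec' starting at position 0)
LZ77 triple: (4, 2, 'e')


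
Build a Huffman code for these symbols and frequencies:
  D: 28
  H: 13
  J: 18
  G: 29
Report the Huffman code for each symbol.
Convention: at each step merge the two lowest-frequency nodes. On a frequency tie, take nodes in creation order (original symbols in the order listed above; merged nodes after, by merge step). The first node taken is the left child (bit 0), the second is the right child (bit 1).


Huffman tree construction:
Step 1: Merge H(13) + J(18) = 31
Step 2: Merge D(28) + G(29) = 57
Step 3: Merge (H+J)(31) + (D+G)(57) = 88
Read each symbol's code off the tree from the root (left child = 0, right child = 1).

Codes:
  D: 10 (length 2)
  H: 00 (length 2)
  J: 01 (length 2)
  G: 11 (length 2)
Average code length: 176/88 = 2.0000 bits/symbol


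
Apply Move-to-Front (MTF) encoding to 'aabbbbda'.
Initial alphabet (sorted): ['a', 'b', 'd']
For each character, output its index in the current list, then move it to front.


MTF encoding:
'a': index 0 in ['a', 'b', 'd'] -> ['a', 'b', 'd']
'a': index 0 in ['a', 'b', 'd'] -> ['a', 'b', 'd']
'b': index 1 in ['a', 'b', 'd'] -> ['b', 'a', 'd']
'b': index 0 in ['b', 'a', 'd'] -> ['b', 'a', 'd']
'b': index 0 in ['b', 'a', 'd'] -> ['b', 'a', 'd']
'b': index 0 in ['b', 'a', 'd'] -> ['b', 'a', 'd']
'd': index 2 in ['b', 'a', 'd'] -> ['d', 'b', 'a']
'a': index 2 in ['d', 'b', 'a'] -> ['a', 'd', 'b']


Output: [0, 0, 1, 0, 0, 0, 2, 2]


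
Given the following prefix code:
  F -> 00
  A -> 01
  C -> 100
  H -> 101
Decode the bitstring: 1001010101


Decoding step by step:
Bits 100 -> C
Bits 101 -> H
Bits 01 -> A
Bits 01 -> A


Decoded message: CHAA


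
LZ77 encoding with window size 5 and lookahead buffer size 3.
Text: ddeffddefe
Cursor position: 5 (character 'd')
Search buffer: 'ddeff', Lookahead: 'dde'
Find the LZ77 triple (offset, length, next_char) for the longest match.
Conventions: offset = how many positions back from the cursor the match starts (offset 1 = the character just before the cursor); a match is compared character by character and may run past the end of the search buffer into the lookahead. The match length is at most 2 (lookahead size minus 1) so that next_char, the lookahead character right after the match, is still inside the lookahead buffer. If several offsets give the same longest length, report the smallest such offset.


Try each offset into the search buffer:
  offset=1 (pos 4, char 'f'): match length 0
  offset=2 (pos 3, char 'f'): match length 0
  offset=3 (pos 2, char 'e'): match length 0
  offset=4 (pos 1, char 'd'): match length 1
  offset=5 (pos 0, char 'd'): match length 2
Longest match has length 2 at offset 5.
next_char = character at position 5 + 2 = 7 -> 'e'

Best match: offset=5, length=2 (matching 'dd' starting at position 0)
LZ77 triple: (5, 2, 'e')


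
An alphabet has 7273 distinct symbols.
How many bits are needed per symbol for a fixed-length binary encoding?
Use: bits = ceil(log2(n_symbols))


log2(7273) = 12.8283
Bracket: 2^12 = 4096 < 7273 <= 2^13 = 8192
So ceil(log2(7273)) = 13

bits = ceil(log2(7273)) = ceil(12.8283) = 13 bits


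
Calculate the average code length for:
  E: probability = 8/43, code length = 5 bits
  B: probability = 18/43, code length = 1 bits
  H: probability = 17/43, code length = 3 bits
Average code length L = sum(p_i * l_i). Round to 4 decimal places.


Weighted contributions p_i * l_i:
  E: (8/43) * 5 = 40/43
  B: (18/43) * 1 = 18/43
  H: (17/43) * 3 = 51/43
Sum = (40 + 18 + 51)/43 = 109/43

L = 109/43 = 2.5349 bits/symbol


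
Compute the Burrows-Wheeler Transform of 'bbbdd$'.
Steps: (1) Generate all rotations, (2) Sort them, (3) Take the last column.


Rotations (sorted):
  0: $bbbdd -> last char: d
  1: bbbdd$ -> last char: $
  2: bbdd$b -> last char: b
  3: bdd$bb -> last char: b
  4: d$bbbd -> last char: d
  5: dd$bbb -> last char: b


BWT = d$bbdb


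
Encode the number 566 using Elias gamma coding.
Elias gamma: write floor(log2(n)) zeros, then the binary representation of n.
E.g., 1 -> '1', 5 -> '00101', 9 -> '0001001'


num_bits = floor(log2(566)) + 1 = 10
leading_zeros = num_bits - 1 = 9
binary(566) = 1000110110

Elias gamma(566) = '000000000' + '1000110110' = 0000000001000110110 (19 bits)


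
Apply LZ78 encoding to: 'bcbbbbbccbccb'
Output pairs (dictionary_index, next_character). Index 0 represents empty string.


LZ78 encoding steps:
Dictionary: {0: ''}
Step 1: w='' (idx 0), next='b' -> output (0, 'b'), add 'b' as idx 1
Step 2: w='' (idx 0), next='c' -> output (0, 'c'), add 'c' as idx 2
Step 3: w='b' (idx 1), next='b' -> output (1, 'b'), add 'bb' as idx 3
Step 4: w='bb' (idx 3), next='b' -> output (3, 'b'), add 'bbb' as idx 4
Step 5: w='c' (idx 2), next='c' -> output (2, 'c'), add 'cc' as idx 5
Step 6: w='b' (idx 1), next='c' -> output (1, 'c'), add 'bc' as idx 6
Step 7: w='c' (idx 2), next='b' -> output (2, 'b'), add 'cb' as idx 7


Encoded: [(0, 'b'), (0, 'c'), (1, 'b'), (3, 'b'), (2, 'c'), (1, 'c'), (2, 'b')]


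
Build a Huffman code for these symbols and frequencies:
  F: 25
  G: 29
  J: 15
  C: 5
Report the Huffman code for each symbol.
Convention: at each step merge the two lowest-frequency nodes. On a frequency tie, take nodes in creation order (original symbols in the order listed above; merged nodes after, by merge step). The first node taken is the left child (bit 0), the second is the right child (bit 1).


Huffman tree construction:
Step 1: Merge C(5) + J(15) = 20
Step 2: Merge (C+J)(20) + F(25) = 45
Step 3: Merge G(29) + ((C+J)+F)(45) = 74
Read each symbol's code off the tree from the root (left child = 0, right child = 1).

Codes:
  F: 11 (length 2)
  G: 0 (length 1)
  J: 101 (length 3)
  C: 100 (length 3)
Average code length: 139/74 = 1.8784 bits/symbol


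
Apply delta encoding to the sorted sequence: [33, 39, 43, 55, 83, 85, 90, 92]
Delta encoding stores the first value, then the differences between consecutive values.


First value: 33
Deltas:
  39 - 33 = 6
  43 - 39 = 4
  55 - 43 = 12
  83 - 55 = 28
  85 - 83 = 2
  90 - 85 = 5
  92 - 90 = 2


Delta encoded: [33, 6, 4, 12, 28, 2, 5, 2]


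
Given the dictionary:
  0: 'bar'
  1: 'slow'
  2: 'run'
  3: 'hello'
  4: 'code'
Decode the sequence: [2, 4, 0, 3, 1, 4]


Look up each index in the dictionary:
  2 -> 'run'
  4 -> 'code'
  0 -> 'bar'
  3 -> 'hello'
  1 -> 'slow'
  4 -> 'code'

Decoded: "run code bar hello slow code"


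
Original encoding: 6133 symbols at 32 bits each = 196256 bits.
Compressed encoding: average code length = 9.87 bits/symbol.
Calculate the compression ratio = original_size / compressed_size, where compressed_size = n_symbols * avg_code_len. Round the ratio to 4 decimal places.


original_size = n_symbols * orig_bits = 6133 * 32 = 196256 bits
compressed_size = n_symbols * avg_code_len = 6133 * 9.87 = 60532.71 bits
ratio = original_size / compressed_size = 196256 / 60532.71 = 3.2421

Compression ratio = 3.2421


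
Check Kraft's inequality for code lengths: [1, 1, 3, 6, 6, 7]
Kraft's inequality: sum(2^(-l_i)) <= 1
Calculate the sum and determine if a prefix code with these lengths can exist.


Sum = 2^(-1) + 2^(-1) + 2^(-3) + 2^(-6) + 2^(-6) + 2^(-7)
    = 0.5 + 0.5 + 0.125 + 0.015625 + 0.015625 + 0.0078125
    = 149/128 = 1.1640625
Since 1.1640625 > 1, Kraft's inequality is NOT satisfied.
A prefix code with these lengths CANNOT exist.

Kraft sum = 1.1640625. Not satisfied.


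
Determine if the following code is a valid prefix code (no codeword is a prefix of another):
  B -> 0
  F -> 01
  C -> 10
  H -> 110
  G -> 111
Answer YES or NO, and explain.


Checking each pair (does one codeword prefix another?):
  B='0' vs F='01': prefix -- VIOLATION

NO -- this is NOT a valid prefix code. B (0) is a prefix of F (01).


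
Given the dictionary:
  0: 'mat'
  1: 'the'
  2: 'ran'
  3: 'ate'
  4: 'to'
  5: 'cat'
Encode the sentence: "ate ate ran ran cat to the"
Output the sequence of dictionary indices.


Look up each word in the dictionary:
  'ate' -> 3
  'ate' -> 3
  'ran' -> 2
  'ran' -> 2
  'cat' -> 5
  'to' -> 4
  'the' -> 1

Encoded: [3, 3, 2, 2, 5, 4, 1]


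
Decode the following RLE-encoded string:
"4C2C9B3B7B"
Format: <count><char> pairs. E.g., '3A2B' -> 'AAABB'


Expanding each <count><char> pair:
  4C -> 'CCCC'
  2C -> 'CC'
  9B -> 'BBBBBBBBB'
  3B -> 'BBB'
  7B -> 'BBBBBBB'

Decoded = CCCCCCBBBBBBBBBBBBBBBBBBB


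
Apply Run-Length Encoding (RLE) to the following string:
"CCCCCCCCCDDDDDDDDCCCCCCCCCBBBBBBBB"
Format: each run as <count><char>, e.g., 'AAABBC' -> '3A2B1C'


Scanning runs left to right:
  i=0: run of 'C' x 9 -> '9C'
  i=9: run of 'D' x 8 -> '8D'
  i=17: run of 'C' x 9 -> '9C'
  i=26: run of 'B' x 8 -> '8B'

RLE = 9C8D9C8B


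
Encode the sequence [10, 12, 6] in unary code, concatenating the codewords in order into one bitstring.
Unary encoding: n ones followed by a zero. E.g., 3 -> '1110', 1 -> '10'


Encode each number as n ones followed by a terminating 0:
  10 -> 11111111110 (11 bits)
  12 -> 1111111111110 (13 bits)
  6 -> 1111110 (7 bits)
Total length = 11 + 13 + 7 = 31 bits.

Unary([10, 12, 6]) = 1111111111011111111111101111110 (31 bits)


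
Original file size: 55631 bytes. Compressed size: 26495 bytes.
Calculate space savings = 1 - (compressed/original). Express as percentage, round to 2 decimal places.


ratio = compressed/original = 26495/55631 = 0.476263
savings = 1 - ratio = 1 - 0.476263 = 0.523737
as a percentage: 0.523737 * 100 = 52.37%

Space savings = 1 - 26495/55631 = 52.37%


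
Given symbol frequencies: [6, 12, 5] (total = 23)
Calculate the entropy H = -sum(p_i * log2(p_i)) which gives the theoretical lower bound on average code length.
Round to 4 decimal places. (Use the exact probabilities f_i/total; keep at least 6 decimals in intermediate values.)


Per-symbol terms -p_i * log2(p_i) with p_i = f_i/23:
  p = 6/23 = 0.260870: log2(p) = -1.938599, -p*log2(p) = 0.505722
  p = 12/23 = 0.521739: log2(p) = -0.938599, -p*log2(p) = 0.489704
  p = 5/23 = 0.217391: log2(p) = -2.201634, -p*log2(p) = 0.478616
H = 0.505722 + 0.489704 + 0.478616 = 1.474042

H = 1.474 bits/symbol


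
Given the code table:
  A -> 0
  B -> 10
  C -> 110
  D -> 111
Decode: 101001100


Decoding:
10 -> B
10 -> B
0 -> A
110 -> C
0 -> A


Result: BBACA


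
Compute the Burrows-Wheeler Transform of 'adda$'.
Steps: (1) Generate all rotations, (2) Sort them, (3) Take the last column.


Rotations (sorted):
  0: $adda -> last char: a
  1: a$add -> last char: d
  2: adda$ -> last char: $
  3: da$ad -> last char: d
  4: dda$a -> last char: a


BWT = ad$da


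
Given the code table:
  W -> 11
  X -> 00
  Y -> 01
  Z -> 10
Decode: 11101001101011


Decoding:
11 -> W
10 -> Z
10 -> Z
01 -> Y
10 -> Z
10 -> Z
11 -> W


Result: WZZYZZW


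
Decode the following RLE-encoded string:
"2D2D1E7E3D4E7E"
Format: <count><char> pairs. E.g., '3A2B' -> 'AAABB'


Expanding each <count><char> pair:
  2D -> 'DD'
  2D -> 'DD'
  1E -> 'E'
  7E -> 'EEEEEEE'
  3D -> 'DDD'
  4E -> 'EEEE'
  7E -> 'EEEEEEE'

Decoded = DDDDEEEEEEEEDDDEEEEEEEEEEE


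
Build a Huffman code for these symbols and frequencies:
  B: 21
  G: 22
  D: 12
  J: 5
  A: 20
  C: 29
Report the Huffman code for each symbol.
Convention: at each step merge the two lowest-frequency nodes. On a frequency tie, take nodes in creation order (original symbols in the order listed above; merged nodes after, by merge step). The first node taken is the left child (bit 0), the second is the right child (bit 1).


Huffman tree construction:
Step 1: Merge J(5) + D(12) = 17
Step 2: Merge (J+D)(17) + A(20) = 37
Step 3: Merge B(21) + G(22) = 43
Step 4: Merge C(29) + ((J+D)+A)(37) = 66
Step 5: Merge (B+G)(43) + (C+((J+D)+A))(66) = 109
Read each symbol's code off the tree from the root (left child = 0, right child = 1).

Codes:
  B: 00 (length 2)
  G: 01 (length 2)
  D: 1101 (length 4)
  J: 1100 (length 4)
  A: 111 (length 3)
  C: 10 (length 2)
Average code length: 272/109 = 2.4954 bits/symbol


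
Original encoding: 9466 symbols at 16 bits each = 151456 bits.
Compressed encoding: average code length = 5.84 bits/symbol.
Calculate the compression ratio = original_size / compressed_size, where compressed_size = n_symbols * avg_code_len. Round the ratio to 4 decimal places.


original_size = n_symbols * orig_bits = 9466 * 16 = 151456 bits
compressed_size = n_symbols * avg_code_len = 9466 * 5.84 = 55281.44 bits
ratio = original_size / compressed_size = 151456 / 55281.44 = 2.7397

Compression ratio = 2.7397


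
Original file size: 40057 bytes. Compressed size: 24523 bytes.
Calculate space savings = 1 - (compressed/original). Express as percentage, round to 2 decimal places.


ratio = compressed/original = 24523/40057 = 0.612203
savings = 1 - ratio = 1 - 0.612203 = 0.387797
as a percentage: 0.387797 * 100 = 38.78%

Space savings = 1 - 24523/40057 = 38.78%


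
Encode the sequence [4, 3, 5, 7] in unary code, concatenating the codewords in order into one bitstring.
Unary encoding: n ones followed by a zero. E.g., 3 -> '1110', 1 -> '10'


Encode each number as n ones followed by a terminating 0:
  4 -> 11110 (5 bits)
  3 -> 1110 (4 bits)
  5 -> 111110 (6 bits)
  7 -> 11111110 (8 bits)
Total length = 5 + 4 + 6 + 8 = 23 bits.

Unary([4, 3, 5, 7]) = 11110111011111011111110 (23 bits)


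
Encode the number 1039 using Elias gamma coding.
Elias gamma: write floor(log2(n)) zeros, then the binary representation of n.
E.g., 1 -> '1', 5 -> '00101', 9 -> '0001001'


num_bits = floor(log2(1039)) + 1 = 11
leading_zeros = num_bits - 1 = 10
binary(1039) = 10000001111

Elias gamma(1039) = '0000000000' + '10000001111' = 000000000010000001111 (21 bits)


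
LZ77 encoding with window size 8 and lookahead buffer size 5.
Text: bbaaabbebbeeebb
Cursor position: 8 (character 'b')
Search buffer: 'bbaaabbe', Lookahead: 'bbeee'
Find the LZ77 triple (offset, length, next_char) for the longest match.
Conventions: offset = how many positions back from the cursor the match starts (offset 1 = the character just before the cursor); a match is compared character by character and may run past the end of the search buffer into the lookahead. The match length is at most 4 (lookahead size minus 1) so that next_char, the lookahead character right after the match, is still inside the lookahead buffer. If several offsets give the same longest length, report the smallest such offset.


Try each offset into the search buffer:
  offset=1 (pos 7, char 'e'): match length 0
  offset=2 (pos 6, char 'b'): match length 1
  offset=3 (pos 5, char 'b'): match length 3
  offset=4 (pos 4, char 'a'): match length 0
  offset=5 (pos 3, char 'a'): match length 0
  offset=6 (pos 2, char 'a'): match length 0
  offset=7 (pos 1, char 'b'): match length 1
  offset=8 (pos 0, char 'b'): match length 2
Longest match has length 3 at offset 3.
next_char = character at position 8 + 3 = 11 -> 'e'

Best match: offset=3, length=3 (matching 'bbe' starting at position 5)
LZ77 triple: (3, 3, 'e')


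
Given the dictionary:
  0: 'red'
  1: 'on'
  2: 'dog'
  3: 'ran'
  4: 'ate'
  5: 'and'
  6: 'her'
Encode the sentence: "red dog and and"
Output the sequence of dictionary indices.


Look up each word in the dictionary:
  'red' -> 0
  'dog' -> 2
  'and' -> 5
  'and' -> 5

Encoded: [0, 2, 5, 5]


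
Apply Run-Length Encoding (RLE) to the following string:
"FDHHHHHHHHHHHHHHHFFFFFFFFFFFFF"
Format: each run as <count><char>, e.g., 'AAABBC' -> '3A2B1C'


Scanning runs left to right:
  i=0: run of 'F' x 1 -> '1F'
  i=1: run of 'D' x 1 -> '1D'
  i=2: run of 'H' x 15 -> '15H'
  i=17: run of 'F' x 13 -> '13F'

RLE = 1F1D15H13F


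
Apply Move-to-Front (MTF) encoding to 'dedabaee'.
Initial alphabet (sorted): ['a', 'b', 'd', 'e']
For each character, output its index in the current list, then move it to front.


MTF encoding:
'd': index 2 in ['a', 'b', 'd', 'e'] -> ['d', 'a', 'b', 'e']
'e': index 3 in ['d', 'a', 'b', 'e'] -> ['e', 'd', 'a', 'b']
'd': index 1 in ['e', 'd', 'a', 'b'] -> ['d', 'e', 'a', 'b']
'a': index 2 in ['d', 'e', 'a', 'b'] -> ['a', 'd', 'e', 'b']
'b': index 3 in ['a', 'd', 'e', 'b'] -> ['b', 'a', 'd', 'e']
'a': index 1 in ['b', 'a', 'd', 'e'] -> ['a', 'b', 'd', 'e']
'e': index 3 in ['a', 'b', 'd', 'e'] -> ['e', 'a', 'b', 'd']
'e': index 0 in ['e', 'a', 'b', 'd'] -> ['e', 'a', 'b', 'd']


Output: [2, 3, 1, 2, 3, 1, 3, 0]


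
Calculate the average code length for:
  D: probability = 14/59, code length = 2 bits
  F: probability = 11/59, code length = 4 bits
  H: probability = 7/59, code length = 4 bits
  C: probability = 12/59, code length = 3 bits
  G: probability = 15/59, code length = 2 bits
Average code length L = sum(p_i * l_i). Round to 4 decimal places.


Weighted contributions p_i * l_i:
  D: (14/59) * 2 = 28/59
  F: (11/59) * 4 = 44/59
  H: (7/59) * 4 = 28/59
  C: (12/59) * 3 = 36/59
  G: (15/59) * 2 = 30/59
Sum = (28 + 44 + 28 + 36 + 30)/59 = 166/59

L = 166/59 = 2.8136 bits/symbol


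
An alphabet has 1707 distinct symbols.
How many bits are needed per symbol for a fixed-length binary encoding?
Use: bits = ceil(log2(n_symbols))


log2(1707) = 10.7372
Bracket: 2^10 = 1024 < 1707 <= 2^11 = 2048
So ceil(log2(1707)) = 11

bits = ceil(log2(1707)) = ceil(10.7372) = 11 bits


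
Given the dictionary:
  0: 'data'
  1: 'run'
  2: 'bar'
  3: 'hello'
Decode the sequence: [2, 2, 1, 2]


Look up each index in the dictionary:
  2 -> 'bar'
  2 -> 'bar'
  1 -> 'run'
  2 -> 'bar'

Decoded: "bar bar run bar"


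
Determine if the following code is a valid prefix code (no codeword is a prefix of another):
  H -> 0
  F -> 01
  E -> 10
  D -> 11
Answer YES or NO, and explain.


Checking each pair (does one codeword prefix another?):
  H='0' vs F='01': prefix -- VIOLATION

NO -- this is NOT a valid prefix code. H (0) is a prefix of F (01).


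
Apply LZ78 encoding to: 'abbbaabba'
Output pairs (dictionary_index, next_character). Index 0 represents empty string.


LZ78 encoding steps:
Dictionary: {0: ''}
Step 1: w='' (idx 0), next='a' -> output (0, 'a'), add 'a' as idx 1
Step 2: w='' (idx 0), next='b' -> output (0, 'b'), add 'b' as idx 2
Step 3: w='b' (idx 2), next='b' -> output (2, 'b'), add 'bb' as idx 3
Step 4: w='a' (idx 1), next='a' -> output (1, 'a'), add 'aa' as idx 4
Step 5: w='bb' (idx 3), next='a' -> output (3, 'a'), add 'bba' as idx 5


Encoded: [(0, 'a'), (0, 'b'), (2, 'b'), (1, 'a'), (3, 'a')]


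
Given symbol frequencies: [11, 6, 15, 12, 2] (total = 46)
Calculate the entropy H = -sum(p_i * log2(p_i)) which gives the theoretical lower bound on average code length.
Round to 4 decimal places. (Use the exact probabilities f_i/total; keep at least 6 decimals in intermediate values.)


Per-symbol terms -p_i * log2(p_i) with p_i = f_i/46:
  p = 11/46 = 0.239130: log2(p) = -2.064130, -p*log2(p) = 0.493596
  p = 6/46 = 0.130435: log2(p) = -2.938599, -p*log2(p) = 0.383296
  p = 15/46 = 0.326087: log2(p) = -1.616671, -p*log2(p) = 0.527175
  p = 12/46 = 0.260870: log2(p) = -1.938599, -p*log2(p) = 0.505722
  p = 2/46 = 0.043478: log2(p) = -4.523562, -p*log2(p) = 0.196677
H = 0.493596 + 0.383296 + 0.527175 + 0.505722 + 0.196677 = 2.106466

H = 2.1065 bits/symbol


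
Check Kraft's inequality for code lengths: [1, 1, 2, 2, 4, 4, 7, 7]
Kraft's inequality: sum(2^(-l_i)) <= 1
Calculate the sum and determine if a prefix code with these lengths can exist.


Sum = 2^(-1) + 2^(-1) + 2^(-2) + 2^(-2) + 2^(-4) + 2^(-4) + 2^(-7) + 2^(-7)
    = 0.5 + 0.5 + 0.25 + 0.25 + 0.0625 + 0.0625 + 0.0078125 + 0.0078125
    = 210/128 = 1.640625
Since 1.640625 > 1, Kraft's inequality is NOT satisfied.
A prefix code with these lengths CANNOT exist.

Kraft sum = 1.640625. Not satisfied.


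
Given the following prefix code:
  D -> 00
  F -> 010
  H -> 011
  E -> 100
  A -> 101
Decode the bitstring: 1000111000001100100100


Decoding step by step:
Bits 100 -> E
Bits 011 -> H
Bits 100 -> E
Bits 00 -> D
Bits 011 -> H
Bits 00 -> D
Bits 100 -> E
Bits 100 -> E


Decoded message: EHEDHDEE


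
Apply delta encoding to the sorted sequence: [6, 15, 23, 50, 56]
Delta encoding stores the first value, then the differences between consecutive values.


First value: 6
Deltas:
  15 - 6 = 9
  23 - 15 = 8
  50 - 23 = 27
  56 - 50 = 6


Delta encoded: [6, 9, 8, 27, 6]


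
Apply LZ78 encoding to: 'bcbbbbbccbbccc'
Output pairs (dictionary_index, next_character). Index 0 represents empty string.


LZ78 encoding steps:
Dictionary: {0: ''}
Step 1: w='' (idx 0), next='b' -> output (0, 'b'), add 'b' as idx 1
Step 2: w='' (idx 0), next='c' -> output (0, 'c'), add 'c' as idx 2
Step 3: w='b' (idx 1), next='b' -> output (1, 'b'), add 'bb' as idx 3
Step 4: w='bb' (idx 3), next='b' -> output (3, 'b'), add 'bbb' as idx 4
Step 5: w='c' (idx 2), next='c' -> output (2, 'c'), add 'cc' as idx 5
Step 6: w='bb' (idx 3), next='c' -> output (3, 'c'), add 'bbc' as idx 6
Step 7: w='cc' (idx 5), end of input -> output (5, '')


Encoded: [(0, 'b'), (0, 'c'), (1, 'b'), (3, 'b'), (2, 'c'), (3, 'c'), (5, '')]


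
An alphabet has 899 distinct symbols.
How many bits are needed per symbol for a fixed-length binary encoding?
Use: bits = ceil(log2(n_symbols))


log2(899) = 9.8122
Bracket: 2^9 = 512 < 899 <= 2^10 = 1024
So ceil(log2(899)) = 10

bits = ceil(log2(899)) = ceil(9.8122) = 10 bits


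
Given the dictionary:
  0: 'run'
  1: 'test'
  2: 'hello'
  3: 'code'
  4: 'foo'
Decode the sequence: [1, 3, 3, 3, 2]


Look up each index in the dictionary:
  1 -> 'test'
  3 -> 'code'
  3 -> 'code'
  3 -> 'code'
  2 -> 'hello'

Decoded: "test code code code hello"


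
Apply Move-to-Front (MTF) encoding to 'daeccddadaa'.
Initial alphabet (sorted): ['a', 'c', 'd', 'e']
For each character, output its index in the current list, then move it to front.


MTF encoding:
'd': index 2 in ['a', 'c', 'd', 'e'] -> ['d', 'a', 'c', 'e']
'a': index 1 in ['d', 'a', 'c', 'e'] -> ['a', 'd', 'c', 'e']
'e': index 3 in ['a', 'd', 'c', 'e'] -> ['e', 'a', 'd', 'c']
'c': index 3 in ['e', 'a', 'd', 'c'] -> ['c', 'e', 'a', 'd']
'c': index 0 in ['c', 'e', 'a', 'd'] -> ['c', 'e', 'a', 'd']
'd': index 3 in ['c', 'e', 'a', 'd'] -> ['d', 'c', 'e', 'a']
'd': index 0 in ['d', 'c', 'e', 'a'] -> ['d', 'c', 'e', 'a']
'a': index 3 in ['d', 'c', 'e', 'a'] -> ['a', 'd', 'c', 'e']
'd': index 1 in ['a', 'd', 'c', 'e'] -> ['d', 'a', 'c', 'e']
'a': index 1 in ['d', 'a', 'c', 'e'] -> ['a', 'd', 'c', 'e']
'a': index 0 in ['a', 'd', 'c', 'e'] -> ['a', 'd', 'c', 'e']


Output: [2, 1, 3, 3, 0, 3, 0, 3, 1, 1, 0]


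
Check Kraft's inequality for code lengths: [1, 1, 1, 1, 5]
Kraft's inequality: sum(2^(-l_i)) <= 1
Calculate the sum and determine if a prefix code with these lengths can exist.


Sum = 2^(-1) + 2^(-1) + 2^(-1) + 2^(-1) + 2^(-5)
    = 0.5 + 0.5 + 0.5 + 0.5 + 0.03125
    = 65/32 = 2.03125
Since 2.03125 > 1, Kraft's inequality is NOT satisfied.
A prefix code with these lengths CANNOT exist.

Kraft sum = 2.03125. Not satisfied.


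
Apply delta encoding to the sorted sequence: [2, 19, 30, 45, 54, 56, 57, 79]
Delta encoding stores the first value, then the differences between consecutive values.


First value: 2
Deltas:
  19 - 2 = 17
  30 - 19 = 11
  45 - 30 = 15
  54 - 45 = 9
  56 - 54 = 2
  57 - 56 = 1
  79 - 57 = 22


Delta encoded: [2, 17, 11, 15, 9, 2, 1, 22]


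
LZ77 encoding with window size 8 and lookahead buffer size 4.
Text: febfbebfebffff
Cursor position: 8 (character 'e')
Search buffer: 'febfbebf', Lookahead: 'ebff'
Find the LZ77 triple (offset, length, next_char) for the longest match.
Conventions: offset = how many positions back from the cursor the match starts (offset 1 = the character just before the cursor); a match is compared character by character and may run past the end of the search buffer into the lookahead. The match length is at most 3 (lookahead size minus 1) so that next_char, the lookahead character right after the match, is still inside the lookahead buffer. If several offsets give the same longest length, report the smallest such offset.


Try each offset into the search buffer:
  offset=1 (pos 7, char 'f'): match length 0
  offset=2 (pos 6, char 'b'): match length 0
  offset=3 (pos 5, char 'e'): match length 3
  offset=4 (pos 4, char 'b'): match length 0
  offset=5 (pos 3, char 'f'): match length 0
  offset=6 (pos 2, char 'b'): match length 0
  offset=7 (pos 1, char 'e'): match length 3
  offset=8 (pos 0, char 'f'): match length 0
Longest match has length 3, found at offsets 3, 7; take the smallest, offset 3.
next_char = character at position 8 + 3 = 11 -> 'f'

Best match: offset=3, length=3 (matching 'ebf' starting at position 5)
LZ77 triple: (3, 3, 'f')


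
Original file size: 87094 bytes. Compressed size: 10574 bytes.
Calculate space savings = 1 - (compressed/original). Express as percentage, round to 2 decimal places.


ratio = compressed/original = 10574/87094 = 0.121409
savings = 1 - ratio = 1 - 0.121409 = 0.878591
as a percentage: 0.878591 * 100 = 87.86%

Space savings = 1 - 10574/87094 = 87.86%


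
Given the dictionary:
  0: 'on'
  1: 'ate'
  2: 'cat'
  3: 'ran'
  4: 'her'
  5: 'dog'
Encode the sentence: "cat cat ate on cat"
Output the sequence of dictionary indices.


Look up each word in the dictionary:
  'cat' -> 2
  'cat' -> 2
  'ate' -> 1
  'on' -> 0
  'cat' -> 2

Encoded: [2, 2, 1, 0, 2]


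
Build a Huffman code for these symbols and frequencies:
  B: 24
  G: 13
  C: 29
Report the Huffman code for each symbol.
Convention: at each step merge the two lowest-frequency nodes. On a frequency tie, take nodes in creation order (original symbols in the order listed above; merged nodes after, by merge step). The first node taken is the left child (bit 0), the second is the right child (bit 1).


Huffman tree construction:
Step 1: Merge G(13) + B(24) = 37
Step 2: Merge C(29) + (G+B)(37) = 66
Read each symbol's code off the tree from the root (left child = 0, right child = 1).

Codes:
  B: 11 (length 2)
  G: 10 (length 2)
  C: 0 (length 1)
Average code length: 103/66 = 1.5606 bits/symbol


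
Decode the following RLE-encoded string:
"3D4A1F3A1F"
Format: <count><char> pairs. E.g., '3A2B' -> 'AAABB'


Expanding each <count><char> pair:
  3D -> 'DDD'
  4A -> 'AAAA'
  1F -> 'F'
  3A -> 'AAA'
  1F -> 'F'

Decoded = DDDAAAAFAAAF


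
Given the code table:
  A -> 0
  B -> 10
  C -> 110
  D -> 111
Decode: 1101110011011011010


Decoding:
110 -> C
111 -> D
0 -> A
0 -> A
110 -> C
110 -> C
110 -> C
10 -> B


Result: CDAACCCB


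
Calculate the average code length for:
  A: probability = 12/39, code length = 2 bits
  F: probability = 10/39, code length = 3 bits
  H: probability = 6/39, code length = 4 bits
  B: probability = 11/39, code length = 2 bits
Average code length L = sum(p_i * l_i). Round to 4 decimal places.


Weighted contributions p_i * l_i:
  A: (12/39) * 2 = 24/39
  F: (10/39) * 3 = 30/39
  H: (6/39) * 4 = 24/39
  B: (11/39) * 2 = 22/39
Sum = (24 + 30 + 24 + 22)/39 = 100/39

L = 100/39 = 2.5641 bits/symbol


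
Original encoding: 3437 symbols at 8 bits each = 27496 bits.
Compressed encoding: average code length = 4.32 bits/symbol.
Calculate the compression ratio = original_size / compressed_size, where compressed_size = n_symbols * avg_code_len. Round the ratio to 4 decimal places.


original_size = n_symbols * orig_bits = 3437 * 8 = 27496 bits
compressed_size = n_symbols * avg_code_len = 3437 * 4.32 = 14847.84 bits
ratio = original_size / compressed_size = 27496 / 14847.84 = 1.8519

Compression ratio = 1.8519


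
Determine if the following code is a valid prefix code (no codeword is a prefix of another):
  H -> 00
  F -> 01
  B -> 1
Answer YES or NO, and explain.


Checking each pair (does one codeword prefix another?):
  H='00' vs F='01': no prefix
  H='00' vs B='1': no prefix
  F='01' vs H='00': no prefix
  F='01' vs B='1': no prefix
  B='1' vs H='00': no prefix
  B='1' vs F='01': no prefix
No violation found over all pairs.

YES -- this is a valid prefix code. No codeword is a prefix of any other codeword.


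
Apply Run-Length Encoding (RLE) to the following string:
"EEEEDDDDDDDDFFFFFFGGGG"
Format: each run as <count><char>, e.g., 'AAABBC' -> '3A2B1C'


Scanning runs left to right:
  i=0: run of 'E' x 4 -> '4E'
  i=4: run of 'D' x 8 -> '8D'
  i=12: run of 'F' x 6 -> '6F'
  i=18: run of 'G' x 4 -> '4G'

RLE = 4E8D6F4G


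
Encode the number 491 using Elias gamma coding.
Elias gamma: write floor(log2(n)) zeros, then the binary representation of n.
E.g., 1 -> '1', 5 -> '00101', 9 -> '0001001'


num_bits = floor(log2(491)) + 1 = 9
leading_zeros = num_bits - 1 = 8
binary(491) = 111101011

Elias gamma(491) = '00000000' + '111101011' = 00000000111101011 (17 bits)


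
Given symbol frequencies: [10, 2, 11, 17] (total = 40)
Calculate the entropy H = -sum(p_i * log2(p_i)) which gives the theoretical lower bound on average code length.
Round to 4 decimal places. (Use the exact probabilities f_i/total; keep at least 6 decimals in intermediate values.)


Per-symbol terms -p_i * log2(p_i) with p_i = f_i/40:
  p = 10/40 = 0.250000: log2(p) = -2.000000, -p*log2(p) = 0.500000
  p = 2/40 = 0.050000: log2(p) = -4.321928, -p*log2(p) = 0.216096
  p = 11/40 = 0.275000: log2(p) = -1.862496, -p*log2(p) = 0.512187
  p = 17/40 = 0.425000: log2(p) = -1.234465, -p*log2(p) = 0.524648
H = 0.500000 + 0.216096 + 0.512187 + 0.524648 = 1.752931

H = 1.7529 bits/symbol


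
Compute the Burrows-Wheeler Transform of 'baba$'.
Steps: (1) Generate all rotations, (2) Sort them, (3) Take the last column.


Rotations (sorted):
  0: $baba -> last char: a
  1: a$bab -> last char: b
  2: aba$b -> last char: b
  3: ba$ba -> last char: a
  4: baba$ -> last char: $


BWT = abba$


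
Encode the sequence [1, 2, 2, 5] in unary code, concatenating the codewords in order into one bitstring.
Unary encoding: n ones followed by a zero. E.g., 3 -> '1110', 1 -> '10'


Encode each number as n ones followed by a terminating 0:
  1 -> 10 (2 bits)
  2 -> 110 (3 bits)
  2 -> 110 (3 bits)
  5 -> 111110 (6 bits)
Total length = 2 + 3 + 3 + 6 = 14 bits.

Unary([1, 2, 2, 5]) = 10110110111110 (14 bits)


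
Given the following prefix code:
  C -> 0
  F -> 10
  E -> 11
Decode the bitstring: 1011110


Decoding step by step:
Bits 10 -> F
Bits 11 -> E
Bits 11 -> E
Bits 0 -> C


Decoded message: FEEC


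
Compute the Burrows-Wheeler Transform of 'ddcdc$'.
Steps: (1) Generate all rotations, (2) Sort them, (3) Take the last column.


Rotations (sorted):
  0: $ddcdc -> last char: c
  1: c$ddcd -> last char: d
  2: cdc$dd -> last char: d
  3: dc$ddc -> last char: c
  4: dcdc$d -> last char: d
  5: ddcdc$ -> last char: $


BWT = cddcd$


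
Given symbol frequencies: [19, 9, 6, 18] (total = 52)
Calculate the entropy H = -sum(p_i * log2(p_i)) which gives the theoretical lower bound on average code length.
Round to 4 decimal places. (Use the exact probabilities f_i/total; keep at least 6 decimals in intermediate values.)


Per-symbol terms -p_i * log2(p_i) with p_i = f_i/52:
  p = 19/52 = 0.365385: log2(p) = -1.452512, -p*log2(p) = 0.530726
  p = 9/52 = 0.173077: log2(p) = -2.530515, -p*log2(p) = 0.437974
  p = 6/52 = 0.115385: log2(p) = -3.115477, -p*log2(p) = 0.359478
  p = 18/52 = 0.346154: log2(p) = -1.530515, -p*log2(p) = 0.529794
H = 0.530726 + 0.437974 + 0.359478 + 0.529794 = 1.857972

H = 1.858 bits/symbol


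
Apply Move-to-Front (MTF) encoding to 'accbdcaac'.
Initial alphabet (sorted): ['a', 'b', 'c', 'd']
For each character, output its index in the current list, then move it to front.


MTF encoding:
'a': index 0 in ['a', 'b', 'c', 'd'] -> ['a', 'b', 'c', 'd']
'c': index 2 in ['a', 'b', 'c', 'd'] -> ['c', 'a', 'b', 'd']
'c': index 0 in ['c', 'a', 'b', 'd'] -> ['c', 'a', 'b', 'd']
'b': index 2 in ['c', 'a', 'b', 'd'] -> ['b', 'c', 'a', 'd']
'd': index 3 in ['b', 'c', 'a', 'd'] -> ['d', 'b', 'c', 'a']
'c': index 2 in ['d', 'b', 'c', 'a'] -> ['c', 'd', 'b', 'a']
'a': index 3 in ['c', 'd', 'b', 'a'] -> ['a', 'c', 'd', 'b']
'a': index 0 in ['a', 'c', 'd', 'b'] -> ['a', 'c', 'd', 'b']
'c': index 1 in ['a', 'c', 'd', 'b'] -> ['c', 'a', 'd', 'b']


Output: [0, 2, 0, 2, 3, 2, 3, 0, 1]


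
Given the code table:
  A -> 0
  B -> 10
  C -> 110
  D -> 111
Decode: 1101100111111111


Decoding:
110 -> C
110 -> C
0 -> A
111 -> D
111 -> D
111 -> D


Result: CCADDD


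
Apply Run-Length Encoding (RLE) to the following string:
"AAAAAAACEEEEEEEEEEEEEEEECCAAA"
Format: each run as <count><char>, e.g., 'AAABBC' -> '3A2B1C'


Scanning runs left to right:
  i=0: run of 'A' x 7 -> '7A'
  i=7: run of 'C' x 1 -> '1C'
  i=8: run of 'E' x 16 -> '16E'
  i=24: run of 'C' x 2 -> '2C'
  i=26: run of 'A' x 3 -> '3A'

RLE = 7A1C16E2C3A


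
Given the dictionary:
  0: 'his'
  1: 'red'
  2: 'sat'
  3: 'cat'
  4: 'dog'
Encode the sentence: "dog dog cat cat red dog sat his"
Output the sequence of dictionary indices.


Look up each word in the dictionary:
  'dog' -> 4
  'dog' -> 4
  'cat' -> 3
  'cat' -> 3
  'red' -> 1
  'dog' -> 4
  'sat' -> 2
  'his' -> 0

Encoded: [4, 4, 3, 3, 1, 4, 2, 0]


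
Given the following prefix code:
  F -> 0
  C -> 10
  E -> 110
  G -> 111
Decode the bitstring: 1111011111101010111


Decoding step by step:
Bits 111 -> G
Bits 10 -> C
Bits 111 -> G
Bits 111 -> G
Bits 0 -> F
Bits 10 -> C
Bits 10 -> C
Bits 111 -> G


Decoded message: GCGGFCCG


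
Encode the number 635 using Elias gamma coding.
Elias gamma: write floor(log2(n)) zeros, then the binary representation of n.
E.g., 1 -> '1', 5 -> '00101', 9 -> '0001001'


num_bits = floor(log2(635)) + 1 = 10
leading_zeros = num_bits - 1 = 9
binary(635) = 1001111011

Elias gamma(635) = '000000000' + '1001111011' = 0000000001001111011 (19 bits)


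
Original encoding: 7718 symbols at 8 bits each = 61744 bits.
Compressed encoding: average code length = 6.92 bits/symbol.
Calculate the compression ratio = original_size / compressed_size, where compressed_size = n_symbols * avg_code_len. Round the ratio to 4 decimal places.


original_size = n_symbols * orig_bits = 7718 * 8 = 61744 bits
compressed_size = n_symbols * avg_code_len = 7718 * 6.92 = 53408.56 bits
ratio = original_size / compressed_size = 61744 / 53408.56 = 1.1561

Compression ratio = 1.1561


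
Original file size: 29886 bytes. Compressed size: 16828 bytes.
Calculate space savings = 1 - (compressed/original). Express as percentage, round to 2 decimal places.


ratio = compressed/original = 16828/29886 = 0.563073
savings = 1 - ratio = 1 - 0.563073 = 0.436927
as a percentage: 0.436927 * 100 = 43.69%

Space savings = 1 - 16828/29886 = 43.69%


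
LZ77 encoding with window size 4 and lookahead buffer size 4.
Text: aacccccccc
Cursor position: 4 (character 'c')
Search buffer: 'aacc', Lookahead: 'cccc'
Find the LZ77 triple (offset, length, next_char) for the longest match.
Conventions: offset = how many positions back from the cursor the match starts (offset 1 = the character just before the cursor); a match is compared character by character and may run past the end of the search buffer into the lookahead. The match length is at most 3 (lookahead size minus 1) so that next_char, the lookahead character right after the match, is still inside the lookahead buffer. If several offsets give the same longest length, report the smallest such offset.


Try each offset into the search buffer:
  offset=1 (pos 3, char 'c'): match length 3
  offset=2 (pos 2, char 'c'): match length 3
  offset=3 (pos 1, char 'a'): match length 0
  offset=4 (pos 0, char 'a'): match length 0
Longest match has length 3, found at offsets 1, 2; take the smallest, offset 1.
next_char = character at position 4 + 3 = 7 -> 'c'

Best match: offset=1, length=3 (matching 'ccc' starting at position 3)
LZ77 triple: (1, 3, 'c')


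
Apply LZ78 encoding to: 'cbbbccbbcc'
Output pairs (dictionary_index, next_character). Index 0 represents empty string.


LZ78 encoding steps:
Dictionary: {0: ''}
Step 1: w='' (idx 0), next='c' -> output (0, 'c'), add 'c' as idx 1
Step 2: w='' (idx 0), next='b' -> output (0, 'b'), add 'b' as idx 2
Step 3: w='b' (idx 2), next='b' -> output (2, 'b'), add 'bb' as idx 3
Step 4: w='c' (idx 1), next='c' -> output (1, 'c'), add 'cc' as idx 4
Step 5: w='bb' (idx 3), next='c' -> output (3, 'c'), add 'bbc' as idx 5
Step 6: w='c' (idx 1), end of input -> output (1, '')


Encoded: [(0, 'c'), (0, 'b'), (2, 'b'), (1, 'c'), (3, 'c'), (1, '')]
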